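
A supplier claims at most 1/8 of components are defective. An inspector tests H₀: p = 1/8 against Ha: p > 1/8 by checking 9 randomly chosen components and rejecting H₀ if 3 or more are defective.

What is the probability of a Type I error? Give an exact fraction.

Under H₀, X ~ Binomial(9, 1/8); the Type I error rate is P(X ≥ 3).
α = 1 − P(X ≤ 2) = 1 − 30471091/33554432 = 3083341/33554432.

3083341/33554432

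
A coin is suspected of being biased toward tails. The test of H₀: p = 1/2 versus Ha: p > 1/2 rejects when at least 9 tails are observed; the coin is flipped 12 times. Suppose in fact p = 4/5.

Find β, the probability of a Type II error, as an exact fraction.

10030813/48828125

β = P(fail to reject H₀ | Ha true) = P(K ≤ 8 | p = 4/5), K ~ Binomial(12, 4/5).
Summing C(12,j)·(4/5)^j·(1/5)^{12-j} for j = 0..8 gives 10030813/48828125.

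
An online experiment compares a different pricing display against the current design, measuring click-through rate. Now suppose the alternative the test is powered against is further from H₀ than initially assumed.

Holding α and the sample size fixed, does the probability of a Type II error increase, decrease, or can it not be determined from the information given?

It decreases.

The further the true parameter sits from the null value, the more of the Ha sampling distribution falls in the rejection region.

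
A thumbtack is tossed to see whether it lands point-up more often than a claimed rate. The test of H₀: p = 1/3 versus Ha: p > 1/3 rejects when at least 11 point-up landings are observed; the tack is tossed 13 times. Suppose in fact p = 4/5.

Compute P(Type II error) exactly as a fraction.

608334741/1220703125

β = P(fail to reject H₀ | Ha true) = P(K ≤ 10 | p = 4/5), K ~ Binomial(13, 4/5).
Adding the binomial probabilities P(K=0)+…+P(K=10) at p = 4/5 gives 608334741/1220703125.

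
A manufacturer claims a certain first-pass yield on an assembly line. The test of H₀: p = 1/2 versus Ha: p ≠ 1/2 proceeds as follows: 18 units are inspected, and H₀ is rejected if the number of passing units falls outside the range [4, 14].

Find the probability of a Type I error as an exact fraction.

α = P(K ≤ 3 or K ≥ 15 | p = 1/2), K ~ Binomial(18, 1/2).
Each tail has probability (1 + 18 + 153 + 816)/262144; doubling gives α = 1976/262144 = 247/32768.

247/32768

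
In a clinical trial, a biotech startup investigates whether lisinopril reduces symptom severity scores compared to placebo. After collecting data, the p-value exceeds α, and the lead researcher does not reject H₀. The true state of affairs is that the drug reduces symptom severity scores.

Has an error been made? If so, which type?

Type II error

The conventional null hypothesis here is that the drug has no effect on symptom severity scores.
H₀ was not rejected, but H₀ is actually false.
Failing to reject a false null hypothesis is a Type II error (false negative).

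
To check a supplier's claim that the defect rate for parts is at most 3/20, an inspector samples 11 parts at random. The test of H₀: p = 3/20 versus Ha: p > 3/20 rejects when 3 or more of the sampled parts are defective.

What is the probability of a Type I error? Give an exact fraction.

α = P(reject H₀ | H₀ true) = P(S ≥ 3 | p = 3/20), S ~ Binomial(11, 3/20).
α = 1 − P(S ≤ 2) = 1 − 31900138777693/40960000000000 = 9059861222307/40960000000000.

9059861222307/40960000000000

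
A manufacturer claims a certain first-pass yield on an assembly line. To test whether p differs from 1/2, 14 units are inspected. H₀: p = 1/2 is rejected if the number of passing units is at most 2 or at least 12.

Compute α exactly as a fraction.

53/4096

α = P(S ≤ 2 or S ≥ 12 | p = 1/2), S ~ Binomial(14, 1/2).
By symmetry, α = 2·P(S ≤ 2) = 2·(1 + 14 + 91)/16384 = 212/16384 = 53/4096.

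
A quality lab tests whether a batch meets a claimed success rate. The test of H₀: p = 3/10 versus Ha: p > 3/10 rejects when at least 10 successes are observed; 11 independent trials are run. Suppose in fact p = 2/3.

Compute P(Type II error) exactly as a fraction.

163835/177147

Under the alternative p = 2/3, X ~ Binomial(11, 2/3); β is the probability the test does not reject, P(X < 10).
Summing C(11,j)·(2/3)^j·(1/3)^{11-j} for j = 0..9 gives 163835/177147.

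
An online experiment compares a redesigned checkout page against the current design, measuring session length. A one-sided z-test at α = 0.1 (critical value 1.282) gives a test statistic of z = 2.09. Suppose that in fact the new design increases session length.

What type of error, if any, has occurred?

Neither — the decision is correct.

The conventional null hypothesis is that the new design has no effect on session length.
Since z = 2.09 > z* = 1.282, H₀ is rejected.
H₀ is false (actually the new design increases session length).
The decision matches the true state — no error.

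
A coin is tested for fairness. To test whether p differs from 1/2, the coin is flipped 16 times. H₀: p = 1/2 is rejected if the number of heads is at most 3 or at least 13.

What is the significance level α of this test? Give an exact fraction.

697/32768

Under H₀, Y ~ Binomial(16, 1/2); α is the probability of landing in either tail, P(Y ≤ 3) + P(Y ≥ 13).
Each tail has probability (1 + 16 + 120 + 560)/65536; doubling gives α = 1394/65536 = 697/32768.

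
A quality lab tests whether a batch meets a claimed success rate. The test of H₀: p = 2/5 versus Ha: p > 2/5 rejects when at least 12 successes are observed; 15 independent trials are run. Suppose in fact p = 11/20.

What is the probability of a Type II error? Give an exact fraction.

A Type II error is failing to reject when Ha holds: with p = 11/20, β = P(X ≤ 11).
Adding the binomial probabilities P(X=0)+…+P(X=11) at p = 11/20 gives 7844484964274060391/8192000000000000000.

7844484964274060391/8192000000000000000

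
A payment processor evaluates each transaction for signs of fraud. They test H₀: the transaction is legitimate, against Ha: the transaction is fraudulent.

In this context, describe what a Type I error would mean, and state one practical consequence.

A Type I error would mean concluding that the transaction is fraudulent when in fact the transaction is legitimate. Consequence: a legitimate purchase is declined and the customer's card is frozen.

A Type I error is rejecting H₀ when H₀ is true.
Here that means blocking the transaction and freezing the card when actually the transaction is legitimate.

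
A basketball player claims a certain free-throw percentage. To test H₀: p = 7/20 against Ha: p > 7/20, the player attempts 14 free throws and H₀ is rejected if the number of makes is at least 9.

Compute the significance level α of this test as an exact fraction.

39884294187407537/1638400000000000000

Under H₀, S ~ Binomial(14, 7/20), and α = P(S ≥ 9).
Summing C(14,j)(7/20)^j(13/20)^{14−j} for j = 9,…,14 gives 39884294187407537/1638400000000000000.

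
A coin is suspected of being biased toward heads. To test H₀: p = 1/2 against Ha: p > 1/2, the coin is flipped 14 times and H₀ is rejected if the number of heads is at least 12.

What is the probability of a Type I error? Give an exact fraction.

53/8192

Under H₀, X ~ Binomial(14, 1/2), and α = P(X ≥ 12).
Summing the upper tail: (91 + 14 + 1) / 2^14 = 106/16384 = 53/8192.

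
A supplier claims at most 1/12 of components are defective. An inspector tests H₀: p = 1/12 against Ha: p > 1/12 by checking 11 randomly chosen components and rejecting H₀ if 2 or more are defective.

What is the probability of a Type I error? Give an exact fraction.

86192514733/371504185344

The significance level is the probability, assuming p = 1/12, of seeing 2 or more defectives in 11 draws.
Computing the lower-tail complement: 1 − 285311670611/371504185344 = 86192514733/371504185344.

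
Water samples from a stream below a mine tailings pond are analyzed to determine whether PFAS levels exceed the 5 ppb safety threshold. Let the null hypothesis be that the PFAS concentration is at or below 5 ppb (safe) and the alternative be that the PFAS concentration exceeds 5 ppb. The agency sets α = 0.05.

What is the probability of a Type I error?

The significance level α is, by definition, the probability of a Type I error — P(reject H₀ | H₀ true).

0.05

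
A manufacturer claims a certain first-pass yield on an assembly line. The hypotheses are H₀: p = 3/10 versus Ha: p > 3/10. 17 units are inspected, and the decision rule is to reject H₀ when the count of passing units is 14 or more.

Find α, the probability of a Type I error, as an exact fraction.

121645250577/10000000000000000

Under H₀, K ~ Binomial(17, 3/10), and α = P(K ≥ 14).
P(K ≥ 14) = Σ_{j=14}^{17} C(17,j)·(3/10)^j·(7/10)^{17-j} = 121645250577/10000000000000000.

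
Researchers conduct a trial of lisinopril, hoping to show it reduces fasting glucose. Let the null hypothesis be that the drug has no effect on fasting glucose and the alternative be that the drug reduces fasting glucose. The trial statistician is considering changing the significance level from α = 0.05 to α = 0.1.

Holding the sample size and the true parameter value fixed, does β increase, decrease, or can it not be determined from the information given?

It decreases.

A larger α widens the rejection region, so when the alternative is true more outcomes lead to rejection — failing to reject becomes less likely.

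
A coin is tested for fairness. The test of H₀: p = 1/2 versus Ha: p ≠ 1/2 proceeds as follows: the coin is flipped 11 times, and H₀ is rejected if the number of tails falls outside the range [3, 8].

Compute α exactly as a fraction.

67/1024

The significance level is the null-hypothesis probability of the rejection region {≤2} ∪ {≥9}.
Each tail has probability (1 + 11 + 55)/2048; doubling gives α = 134/2048 = 67/1024.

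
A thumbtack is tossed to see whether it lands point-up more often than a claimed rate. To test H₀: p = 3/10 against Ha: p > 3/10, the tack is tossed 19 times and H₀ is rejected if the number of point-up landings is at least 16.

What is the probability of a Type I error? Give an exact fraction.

1930258016361/1250000000000000000

The Type I error probability is α = P(X ≥ 16) computed under H₀, where X ~ Binomial(19, 3/10).
P(X ≥ 16) = Σ_{j=16}^{19} C(19,j)·(3/10)^j·(7/10)^{19-j} = 1930258016361/1250000000000000000.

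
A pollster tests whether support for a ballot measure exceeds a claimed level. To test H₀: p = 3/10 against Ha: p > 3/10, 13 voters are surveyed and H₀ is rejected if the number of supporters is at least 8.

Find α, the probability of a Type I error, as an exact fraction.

α = P(reject H₀ | H₀ true) = P(S ≥ 8 | p = 3/10), with S ~ Binomial(13, 3/10).
Adding the binomial terms for j = 8 through 13 with p = 3/10 yields 45557031771/2500000000000.

45557031771/2500000000000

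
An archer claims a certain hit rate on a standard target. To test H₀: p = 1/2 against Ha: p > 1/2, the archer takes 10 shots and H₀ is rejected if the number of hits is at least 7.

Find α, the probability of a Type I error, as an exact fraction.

11/64

α = P(reject H₀ | H₀ true) = P(S ≥ 7 | p = 1/2), with S ~ Binomial(10, 1/2).
That's C(10,7) + C(10,8) + C(10,9) + C(10,10) over 2^10, i.e. (120 + 45 + 10 + 1)/1024 = 176/1024 = 11/64.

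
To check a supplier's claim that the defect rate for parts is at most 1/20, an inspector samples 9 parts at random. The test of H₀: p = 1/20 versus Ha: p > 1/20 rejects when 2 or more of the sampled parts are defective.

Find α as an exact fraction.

9115058713/128000000000

α = P(reject H₀ | H₀ true) = P(Y ≥ 2 | p = 1/20), Y ~ Binomial(9, 1/20).
α = 1 − P(Y ≤ 1) = 1 − 118884941287/128000000000 = 9115058713/128000000000.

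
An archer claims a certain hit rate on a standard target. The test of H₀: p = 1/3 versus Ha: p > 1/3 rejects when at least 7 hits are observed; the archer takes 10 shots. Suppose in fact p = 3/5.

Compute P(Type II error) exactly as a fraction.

6032416/9765625

Under the alternative p = 3/5, X ~ Binomial(10, 3/5); β is the probability the test does not reject, P(X < 7).
Adding the binomial probabilities P(X=0)+…+P(X=6) at p = 3/5 gives 6032416/9765625.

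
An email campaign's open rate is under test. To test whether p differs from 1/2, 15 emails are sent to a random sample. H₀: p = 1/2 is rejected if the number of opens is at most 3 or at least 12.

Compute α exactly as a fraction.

9/256

α = P(S ≤ 3 or S ≥ 12 | p = 1/2), S ~ Binomial(15, 1/2).
Each tail has probability (1 + 15 + 105 + 455)/32768; doubling gives α = 1152/32768 = 9/256.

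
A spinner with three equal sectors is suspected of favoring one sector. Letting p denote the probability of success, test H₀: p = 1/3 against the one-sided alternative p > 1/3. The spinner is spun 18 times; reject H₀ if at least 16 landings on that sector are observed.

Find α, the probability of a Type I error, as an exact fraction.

649/387420489

α = P(reject H₀ | H₀ true) = P(S ≥ 16 | p = 1/3), with S ~ Binomial(18, 1/3).
P(S ≥ 16) = Σ_{j=16}^{18} C(18,j)·(1/3)^j·(2/3)^{18-j} = 649/387420489.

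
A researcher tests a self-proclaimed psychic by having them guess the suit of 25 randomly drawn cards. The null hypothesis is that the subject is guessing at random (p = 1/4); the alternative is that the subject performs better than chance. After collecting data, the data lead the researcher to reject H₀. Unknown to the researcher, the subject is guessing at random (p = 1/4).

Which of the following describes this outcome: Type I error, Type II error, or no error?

H₀ was rejected, but H₀ is actually true.
Rejecting a true null hypothesis is a Type I error (false positive).

Type I error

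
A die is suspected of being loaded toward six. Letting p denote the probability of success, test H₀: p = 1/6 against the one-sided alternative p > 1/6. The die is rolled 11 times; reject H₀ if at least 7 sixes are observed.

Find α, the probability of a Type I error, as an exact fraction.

Under H₀, S ~ Binomial(11, 1/6), and α = P(S ≥ 7).
Summing C(11,j)(1/6)^j(5/6)^{11−j} for j = 7,…,11 gives 38051/60466176.

38051/60466176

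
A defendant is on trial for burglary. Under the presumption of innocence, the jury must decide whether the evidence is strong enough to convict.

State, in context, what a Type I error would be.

A Type I error would mean concluding that the defendant is guilty when in fact the defendant is innocent.

With the conventional null hypothesis that the defendant is innocent:
A Type I error is rejecting H₀ when H₀ is true.
Here that means convicting the defendant when actually the defendant is innocent.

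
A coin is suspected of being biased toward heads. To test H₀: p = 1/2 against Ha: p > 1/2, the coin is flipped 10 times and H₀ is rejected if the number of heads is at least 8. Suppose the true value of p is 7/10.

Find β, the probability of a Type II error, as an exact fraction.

771521517/1250000000

Under the alternative p = 7/10, Y ~ Binomial(10, 7/10); β is the probability the test does not reject, P(Y < 8).
Adding the binomial probabilities P(Y=0)+…+P(Y=7) at p = 7/10 gives 771521517/1250000000.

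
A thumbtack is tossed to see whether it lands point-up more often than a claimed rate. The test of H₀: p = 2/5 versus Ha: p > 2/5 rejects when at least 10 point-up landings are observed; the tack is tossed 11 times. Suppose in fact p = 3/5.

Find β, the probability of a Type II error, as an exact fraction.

Under the alternative p = 3/5, X ~ Binomial(11, 3/5); β is the probability the test does not reject, P(X < 10).
Summing C(11,j)·(3/5)^j·(2/5)^{11-j} for j = 0..9 gives 1894076/1953125.

1894076/1953125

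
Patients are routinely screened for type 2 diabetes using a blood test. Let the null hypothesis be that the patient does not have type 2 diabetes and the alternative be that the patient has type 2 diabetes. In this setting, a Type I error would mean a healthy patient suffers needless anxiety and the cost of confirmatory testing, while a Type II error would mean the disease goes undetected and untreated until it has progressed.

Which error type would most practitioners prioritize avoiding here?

Type II error

The Type II consequence (the disease goes undetected and untreated until it has progressed) is more severe than the Type I consequence (a healthy patient suffers needless anxiety and the cost of confirmatory testing).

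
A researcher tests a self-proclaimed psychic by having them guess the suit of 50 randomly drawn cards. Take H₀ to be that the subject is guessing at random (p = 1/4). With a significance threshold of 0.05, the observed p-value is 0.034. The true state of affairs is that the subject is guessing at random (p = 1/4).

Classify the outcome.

Type I error

Since p = 0.034 < α = 0.05, H₀ is rejected.
H₀ is true (actually the subject is guessing at random (p = 1/4)).
Rejecting a true H₀ is a Type I error.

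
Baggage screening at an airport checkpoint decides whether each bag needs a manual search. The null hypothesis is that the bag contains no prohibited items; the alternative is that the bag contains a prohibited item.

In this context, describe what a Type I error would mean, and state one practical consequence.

A Type I error is rejecting H₀ when H₀ is true.
Here that means flagging the bag for a manual search when actually the bag contains no prohibited items.

A Type I error would mean concluding that the bag contains a prohibited item when in fact the bag contains no prohibited items. Consequence: a harmless bag is searched, delaying the passenger.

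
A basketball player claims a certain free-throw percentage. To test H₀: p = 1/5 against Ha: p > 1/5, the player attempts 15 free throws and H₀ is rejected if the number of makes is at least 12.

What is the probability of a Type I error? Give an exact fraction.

30861/30517578125

The Type I error probability is α = P(Y ≥ 12) computed under H₀, where Y ~ Binomial(15, 1/5).
P(Y ≥ 12) = Σ_{j=12}^{15} C(15,j)·(1/5)^j·(4/5)^{15-j} = 30861/30517578125.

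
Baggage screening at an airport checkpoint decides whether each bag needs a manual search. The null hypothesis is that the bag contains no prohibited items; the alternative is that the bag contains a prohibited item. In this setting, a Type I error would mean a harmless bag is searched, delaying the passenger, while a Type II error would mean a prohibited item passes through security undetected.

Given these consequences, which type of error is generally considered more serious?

Type II error

The Type II consequence (a prohibited item passes through security undetected) is more severe than the Type I consequence (a harmless bag is searched, delaying the passenger).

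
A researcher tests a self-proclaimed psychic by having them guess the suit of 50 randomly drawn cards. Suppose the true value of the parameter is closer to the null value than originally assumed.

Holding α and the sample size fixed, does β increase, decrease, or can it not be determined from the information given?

A smaller departure from H₀ means the test statistic under Ha is distributed closer to where it would be under H₀; rejection becomes less likely.

It increases.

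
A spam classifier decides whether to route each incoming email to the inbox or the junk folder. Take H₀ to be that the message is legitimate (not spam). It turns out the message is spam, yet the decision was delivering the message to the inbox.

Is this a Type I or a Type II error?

'Delivering the message to the inbox' corresponds to failing to reject H₀.
H₀ was not rejected but H₀ is false — a Type II error (false negative).

Type II error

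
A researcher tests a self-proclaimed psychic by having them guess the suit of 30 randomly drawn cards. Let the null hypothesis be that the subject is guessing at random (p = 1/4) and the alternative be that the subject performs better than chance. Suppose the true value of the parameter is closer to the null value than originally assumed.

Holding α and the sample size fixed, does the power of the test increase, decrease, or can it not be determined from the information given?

It decreases.

A smaller true effect puts the Ha sampling distribution closer to H₀, so more of it falls in the non-rejection region.
Since power = 1 − β and β increases, power decreases.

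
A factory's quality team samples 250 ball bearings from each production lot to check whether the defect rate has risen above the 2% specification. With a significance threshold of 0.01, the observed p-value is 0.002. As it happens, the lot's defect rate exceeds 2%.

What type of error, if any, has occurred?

The conventional null hypothesis is that the lot's defect rate is 2% (within specification).
Since p = 0.002 < α = 0.01, H₀ is rejected.
H₀ is false (actually the lot's defect rate exceeds 2%).
The decision matches the true state — no error.

No error — this is a correct decision.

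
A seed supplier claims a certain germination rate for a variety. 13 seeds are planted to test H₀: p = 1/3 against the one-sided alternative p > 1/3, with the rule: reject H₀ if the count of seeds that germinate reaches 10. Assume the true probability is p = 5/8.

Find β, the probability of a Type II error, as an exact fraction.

107331531597/137438953472

A Type II error is failing to reject when Ha holds: with p = 5/8, β = P(S ≤ 9).
Equivalently, β = 1 − P(S ≥ 10) = 107331531597/137438953472.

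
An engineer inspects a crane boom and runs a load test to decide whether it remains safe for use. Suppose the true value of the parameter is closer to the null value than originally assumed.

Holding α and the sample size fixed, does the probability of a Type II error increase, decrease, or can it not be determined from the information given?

It increases.

A smaller departure from H₀ means the test statistic under Ha is distributed closer to where it would be under H₀; rejection becomes less likely.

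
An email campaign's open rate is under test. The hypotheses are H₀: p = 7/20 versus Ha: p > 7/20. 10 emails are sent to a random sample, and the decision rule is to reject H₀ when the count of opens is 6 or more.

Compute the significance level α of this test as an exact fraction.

α = P(reject H₀ | H₀ true) = P(K ≥ 6 | p = 7/20), with K ~ Binomial(10, 7/20).
Adding the binomial terms for j = 6 through 10 with p = 7/20 yields 486062490487/5120000000000.

486062490487/5120000000000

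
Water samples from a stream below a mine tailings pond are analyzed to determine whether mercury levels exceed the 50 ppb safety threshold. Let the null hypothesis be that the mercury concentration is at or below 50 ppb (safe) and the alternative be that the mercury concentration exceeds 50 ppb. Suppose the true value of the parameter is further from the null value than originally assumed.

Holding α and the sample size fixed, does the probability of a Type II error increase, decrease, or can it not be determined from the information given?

A larger true effect moves the Ha sampling distribution further from the H₀ critical value, making rejection more likely when Ha is true.

It decreases.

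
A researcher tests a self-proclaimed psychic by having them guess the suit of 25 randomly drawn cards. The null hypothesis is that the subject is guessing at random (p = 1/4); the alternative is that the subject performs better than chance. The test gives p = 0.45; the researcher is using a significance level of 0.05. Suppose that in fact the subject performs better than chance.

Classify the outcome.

Since p = 0.45 ≥ α = 0.05, H₀ is not rejected.
H₀ is false (actually the subject performs better than chance).
Failing to reject a false H₀ is a Type II error.

Type II error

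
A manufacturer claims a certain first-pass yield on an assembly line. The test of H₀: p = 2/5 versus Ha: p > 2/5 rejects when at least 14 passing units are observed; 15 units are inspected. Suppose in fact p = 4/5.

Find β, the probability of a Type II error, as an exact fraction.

A Type II error is failing to reject when Ha holds: with p = 4/5, β = P(X ≤ 13).
Adding the binomial probabilities P(X=0)+…+P(X=13) at p = 4/5 gives 25417304461/30517578125.

25417304461/30517578125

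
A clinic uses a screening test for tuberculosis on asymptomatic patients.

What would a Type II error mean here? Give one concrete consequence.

A Type II error would mean concluding that the patient does not have tuberculosis (or at least failing to establish that the patient has tuberculosis) when in fact the patient has tuberculosis. Consequence: the disease goes undetected and untreated until it has progressed.

With the conventional null hypothesis that the patient does not have tuberculosis:
A Type II error is failing to reject H₀ when H₀ is false.
Here that means clearing the patient as negative when actually the patient has tuberculosis.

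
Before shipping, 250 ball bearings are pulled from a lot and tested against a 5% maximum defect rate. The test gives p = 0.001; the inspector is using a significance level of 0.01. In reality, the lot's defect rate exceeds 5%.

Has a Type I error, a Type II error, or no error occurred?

The conventional null hypothesis is that the lot's defect rate is 5% (within specification).
Since p = 0.001 < α = 0.01, H₀ is rejected.
H₀ is false (actually the lot's defect rate exceeds 5%).
The decision matches the true state — no error.

No error (correct decision).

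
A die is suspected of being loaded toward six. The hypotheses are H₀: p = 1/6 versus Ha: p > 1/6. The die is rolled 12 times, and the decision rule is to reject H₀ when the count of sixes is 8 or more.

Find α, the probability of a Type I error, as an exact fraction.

α = P(reject H₀ | H₀ true) = P(Y ≥ 8 | p = 1/6), with Y ~ Binomial(12, 1/6).
Summing C(12,j)(1/6)^j(5/6)^{12−j} for j = 8,…,12 gives 56431/362797056.

56431/362797056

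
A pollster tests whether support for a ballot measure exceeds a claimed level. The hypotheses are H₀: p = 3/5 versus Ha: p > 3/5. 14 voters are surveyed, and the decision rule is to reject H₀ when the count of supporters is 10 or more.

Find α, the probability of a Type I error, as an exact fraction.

340889877/1220703125

The Type I error probability is α = P(S ≥ 10) computed under H₀, where S ~ Binomial(14, 3/5).
P(S ≥ 10) = Σ_{j=10}^{14} C(14,j)·(3/5)^j·(2/5)^{14-j} = 340889877/1220703125.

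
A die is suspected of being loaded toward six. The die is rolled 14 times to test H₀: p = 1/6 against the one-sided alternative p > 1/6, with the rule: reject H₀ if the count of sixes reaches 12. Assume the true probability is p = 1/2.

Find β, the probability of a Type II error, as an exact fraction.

8139/8192

A Type II error is failing to reject when Ha holds: with p = 1/2, β = P(X ≤ 11).
Summing C(14,j)·(1/2)^j·(1/2)^{14-j} for j = 0..11 gives 8139/8192.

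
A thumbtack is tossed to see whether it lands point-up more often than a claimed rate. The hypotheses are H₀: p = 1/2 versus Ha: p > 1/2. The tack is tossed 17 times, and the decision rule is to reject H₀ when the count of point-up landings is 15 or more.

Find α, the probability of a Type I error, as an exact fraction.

77/65536

Under H₀, Y ~ Binomial(17, 1/2), and α = P(Y ≥ 15).
That's C(17,15) + C(17,16) + C(17,17) over 2^17, i.e. (136 + 17 + 1)/131072 = 154/131072 = 77/65536.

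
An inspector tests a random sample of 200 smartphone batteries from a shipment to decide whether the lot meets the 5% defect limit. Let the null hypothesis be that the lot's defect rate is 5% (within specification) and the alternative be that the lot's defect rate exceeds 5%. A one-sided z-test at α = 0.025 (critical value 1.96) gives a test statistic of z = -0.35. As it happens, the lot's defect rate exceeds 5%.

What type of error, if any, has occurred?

Type II error

Since z = -0.35 ≤ z* = 1.96, H₀ is not rejected.
H₀ is false (actually the lot's defect rate exceeds 5%).
Failing to reject a false H₀ is a Type II error.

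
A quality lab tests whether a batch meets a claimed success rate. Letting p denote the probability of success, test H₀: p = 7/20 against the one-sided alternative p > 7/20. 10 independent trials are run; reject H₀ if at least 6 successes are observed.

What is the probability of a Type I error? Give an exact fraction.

486062490487/5120000000000

The Type I error probability is α = P(Y ≥ 6) computed under H₀, where Y ~ Binomial(10, 7/20).
P(Y ≥ 6) = Σ_{j=6}^{10} C(10,j)·(7/20)^j·(13/20)^{10-j} = 486062490487/5120000000000.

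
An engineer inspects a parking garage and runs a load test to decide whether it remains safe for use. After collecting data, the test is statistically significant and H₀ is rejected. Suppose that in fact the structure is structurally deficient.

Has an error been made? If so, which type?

The conventional null hypothesis here is that the structure meets the required load capacity (safe).
The test rejected a false H₀ — the decision matches the true state.

Neither — the decision is correct.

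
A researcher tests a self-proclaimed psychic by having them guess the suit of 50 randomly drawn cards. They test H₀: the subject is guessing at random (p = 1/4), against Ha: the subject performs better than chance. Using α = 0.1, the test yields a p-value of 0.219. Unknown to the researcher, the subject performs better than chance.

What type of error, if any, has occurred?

Since p = 0.219 ≥ α = 0.1, H₀ is not rejected.
H₀ is false (actually the subject performs better than chance).
Failing to reject a false H₀ is a Type II error.

Type II error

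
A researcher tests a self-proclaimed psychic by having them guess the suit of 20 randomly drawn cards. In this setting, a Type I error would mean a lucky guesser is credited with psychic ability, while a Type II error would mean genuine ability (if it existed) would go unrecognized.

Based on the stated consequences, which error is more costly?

Type I error

The Type I consequence (a lucky guesser is credited with psychic ability) is more severe than the Type II consequence (genuine ability (if it existed) would go unrecognized).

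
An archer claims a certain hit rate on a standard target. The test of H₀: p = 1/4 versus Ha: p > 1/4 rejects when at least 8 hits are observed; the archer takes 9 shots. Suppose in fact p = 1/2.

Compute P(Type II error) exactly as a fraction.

A Type II error is failing to reject when Ha holds: with p = 1/2, β = P(S ≤ 7).
Equivalently, β = 1 − P(S ≥ 8) = 251/256.

251/256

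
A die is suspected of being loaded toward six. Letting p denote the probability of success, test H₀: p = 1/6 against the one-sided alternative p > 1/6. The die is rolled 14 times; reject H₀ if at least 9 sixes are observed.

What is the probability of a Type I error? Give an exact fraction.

Under H₀, X ~ Binomial(14, 1/6), and α = P(X ≥ 9).
P(X ≥ 9) = Σ_{j=9}^{14} C(14,j)·(1/6)^j·(5/6)^{14-j} = 769969/8707129344.

769969/8707129344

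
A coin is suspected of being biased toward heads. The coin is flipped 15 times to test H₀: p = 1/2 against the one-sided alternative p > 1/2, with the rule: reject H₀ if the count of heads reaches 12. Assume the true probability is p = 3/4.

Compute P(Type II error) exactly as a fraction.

A Type II error is failing to reject when Ha holds: with p = 3/4, β = P(K ≤ 11).
Summing C(15,j)·(3/4)^j·(1/4)^{15-j} for j = 0..11 gives 144609703/268435456.

144609703/268435456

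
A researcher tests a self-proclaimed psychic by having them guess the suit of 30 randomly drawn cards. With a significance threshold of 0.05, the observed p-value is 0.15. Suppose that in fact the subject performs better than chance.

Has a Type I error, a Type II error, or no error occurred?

Type II error

The conventional null hypothesis is that the subject is guessing at random (p = 1/4).
Since p = 0.15 ≥ α = 0.05, H₀ is not rejected.
H₀ is false (actually the subject performs better than chance).
Failing to reject a false H₀ is a Type II error.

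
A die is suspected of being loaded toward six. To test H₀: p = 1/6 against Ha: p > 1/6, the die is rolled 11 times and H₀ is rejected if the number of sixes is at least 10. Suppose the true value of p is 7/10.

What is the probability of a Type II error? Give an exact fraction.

A Type II error is failing to reject when Ha holds: with p = 7/10, β = P(K ≤ 9).
Equivalently, β = 1 − P(K ≥ 10) = 2217524751/2500000000.

2217524751/2500000000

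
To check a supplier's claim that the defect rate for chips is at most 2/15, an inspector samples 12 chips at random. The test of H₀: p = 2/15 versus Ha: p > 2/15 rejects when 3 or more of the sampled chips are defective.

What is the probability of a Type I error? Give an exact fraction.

Under H₀, Y ~ Binomial(12, 2/15); the Type I error rate is P(Y ≥ 3).
Computing the lower-tail complement: 1 − 20540915285501/25949267578125 = 5408352292624/25949267578125.

5408352292624/25949267578125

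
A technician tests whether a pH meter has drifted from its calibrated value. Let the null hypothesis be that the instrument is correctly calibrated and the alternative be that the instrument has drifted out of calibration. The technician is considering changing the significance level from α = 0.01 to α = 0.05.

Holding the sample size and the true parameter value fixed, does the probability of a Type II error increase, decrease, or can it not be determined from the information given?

It decreases.

With a larger α the critical value moves toward the center, so more of the Ha sampling distribution lies in the rejection region.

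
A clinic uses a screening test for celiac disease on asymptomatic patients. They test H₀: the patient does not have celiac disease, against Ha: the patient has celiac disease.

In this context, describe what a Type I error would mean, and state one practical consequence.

A Type I error is rejecting H₀ when H₀ is true.
Here that means flagging the patient as positive and ordering follow-up testing when actually the patient does not have celiac disease.

A Type I error would mean concluding that the patient has celiac disease when in fact the patient does not have celiac disease. Consequence: a healthy patient suffers needless anxiety and the cost of confirmatory testing.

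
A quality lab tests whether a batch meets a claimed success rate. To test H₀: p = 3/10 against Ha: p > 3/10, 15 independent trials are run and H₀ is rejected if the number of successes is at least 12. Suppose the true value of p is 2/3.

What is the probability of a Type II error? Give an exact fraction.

β = P(fail to reject H₀ | Ha true) = P(Y ≤ 11 | p = 2/3), Y ~ Binomial(15, 2/3).
Adding the binomial probabilities P(Y=0)+…+P(Y=11) at p = 2/3 gives 11346539/14348907.

11346539/14348907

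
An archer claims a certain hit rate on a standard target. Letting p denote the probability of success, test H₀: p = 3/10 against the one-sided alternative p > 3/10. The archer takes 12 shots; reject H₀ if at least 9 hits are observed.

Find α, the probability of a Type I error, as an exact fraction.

α = P(reject H₀ | H₀ true) = P(K ≥ 9 | p = 3/10), with K ~ Binomial(12, 3/10).
Adding the binomial terms for j = 9 through 12 with p = 3/10 yields 338331087/200000000000.

338331087/200000000000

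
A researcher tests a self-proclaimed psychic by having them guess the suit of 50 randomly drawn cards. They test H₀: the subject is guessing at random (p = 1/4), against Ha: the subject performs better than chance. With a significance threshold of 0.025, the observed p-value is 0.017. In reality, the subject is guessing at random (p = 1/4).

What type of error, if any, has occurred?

Type I error

Since p = 0.017 < α = 0.025, H₀ is rejected.
H₀ is true (actually the subject is guessing at random (p = 1/4)).
Rejecting a true H₀ is a Type I error.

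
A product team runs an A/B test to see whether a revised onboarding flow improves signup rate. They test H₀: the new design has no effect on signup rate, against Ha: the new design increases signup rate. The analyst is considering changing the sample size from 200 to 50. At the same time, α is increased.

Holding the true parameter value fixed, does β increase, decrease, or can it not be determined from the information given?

Cannot be determined from the information given.

The first change alone would make β increase; the second alone would make β decrease. Which effect dominates depends on the magnitudes, which are not given.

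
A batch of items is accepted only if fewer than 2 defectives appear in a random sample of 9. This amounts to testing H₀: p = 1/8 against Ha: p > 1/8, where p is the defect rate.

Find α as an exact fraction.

2623807/8388608

The significance level is the probability, assuming p = 1/8, of seeing 2 or more defectives in 9 draws.
α = 1 − P(Y ≤ 1) = 1 − 5764801/8388608 = 2623807/8388608.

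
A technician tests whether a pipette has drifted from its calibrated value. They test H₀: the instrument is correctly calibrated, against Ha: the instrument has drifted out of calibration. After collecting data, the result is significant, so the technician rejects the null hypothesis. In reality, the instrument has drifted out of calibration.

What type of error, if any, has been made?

The test rejected a false H₀ — the decision matches the true state.

No error (correct decision).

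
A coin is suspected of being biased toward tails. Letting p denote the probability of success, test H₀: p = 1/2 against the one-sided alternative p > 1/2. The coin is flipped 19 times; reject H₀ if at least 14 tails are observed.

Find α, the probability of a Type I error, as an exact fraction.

The Type I error probability is α = P(S ≥ 14) computed under H₀, where S ~ Binomial(19, 1/2).
P(S ≥ 14) = [C(19,14) + C(19,15) + C(19,16) + C(19,17) + C(19,18) + C(19,19)] / 2^19 = (11628 + 3876 + 969 + 171 + 19 + 1) / 524288 = 16664/524288 = 2083/65536.

2083/65536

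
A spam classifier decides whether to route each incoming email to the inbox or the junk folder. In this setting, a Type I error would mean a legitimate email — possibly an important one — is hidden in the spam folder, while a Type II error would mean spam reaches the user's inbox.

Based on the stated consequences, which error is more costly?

The Type I consequence (a legitimate email — possibly an important one — is hidden in the spam folder) is more severe than the Type II consequence (spam reaches the user's inbox).

Type I error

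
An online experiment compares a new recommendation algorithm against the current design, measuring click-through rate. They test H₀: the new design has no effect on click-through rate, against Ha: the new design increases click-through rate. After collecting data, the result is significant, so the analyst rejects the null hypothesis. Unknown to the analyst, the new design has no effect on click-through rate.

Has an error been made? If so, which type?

Type I error

H₀ was rejected, but H₀ is actually true.
Rejecting a true null hypothesis is a Type I error (false positive).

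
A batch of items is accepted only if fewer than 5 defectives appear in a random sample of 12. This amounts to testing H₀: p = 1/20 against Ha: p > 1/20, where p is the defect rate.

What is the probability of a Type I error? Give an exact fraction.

75344392367/409600000000000

α = P(reject H₀ | H₀ true) = P(K ≥ 5 | p = 1/20), K ~ Binomial(12, 1/20).
α = 1 − P(K ≤ 4) = 1 − 409524655607633/409600000000000 = 75344392367/409600000000000.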